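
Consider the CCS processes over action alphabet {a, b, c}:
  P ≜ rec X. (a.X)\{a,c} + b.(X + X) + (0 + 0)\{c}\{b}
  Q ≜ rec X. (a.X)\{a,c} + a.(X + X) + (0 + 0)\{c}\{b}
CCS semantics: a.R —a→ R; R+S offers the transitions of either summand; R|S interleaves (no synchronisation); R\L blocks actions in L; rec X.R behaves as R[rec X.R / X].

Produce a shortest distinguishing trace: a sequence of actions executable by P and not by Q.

LTS(P): 2 reachable states
  m0 = rec X. (a.X)\{a,c} + b.(X + X) + (0 + 0)\{c}\{b} :: —b→ m1
  m1 = (rec X. (a.X)\{a,c} + b.(X + X) + (0 + 0)\{c}\{b}) + (rec X. (a.X)\{a,c} + b.(X + X) + (0 + 0)\{c}\{b}) :: —b→ m1
LTS(Q): 2 reachable states
  n0 = rec X. (a.X)\{a,c} + a.(X + X) + (0 + 0)\{c}\{b} :: —a→ n1
  n1 = (rec X. (a.X)\{a,c} + a.(X + X) + (0 + 0)\{c}\{b}) + (rec X. (a.X)\{a,c} + a.(X + X) + (0 + 0)\{c}\{b}) :: —a→ n1
Executing b from P (initial set {m0}):
  step 1 (b): {m1}
  P completes σ.
Executing b from Q (initial set {n0}):
  step 1 (b): no successor for Q

b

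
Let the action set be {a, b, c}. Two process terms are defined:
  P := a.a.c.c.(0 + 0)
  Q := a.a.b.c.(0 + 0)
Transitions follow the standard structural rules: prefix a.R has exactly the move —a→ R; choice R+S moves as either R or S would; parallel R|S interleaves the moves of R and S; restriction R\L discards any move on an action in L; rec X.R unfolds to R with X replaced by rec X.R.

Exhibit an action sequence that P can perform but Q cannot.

P's transition system — 5 states:
  u0 = a.a.c.c.(0 + 0) → —a→ u1
  u1 = a.c.c.(0 + 0) → —a→ u2
  u2 = c.c.(0 + 0) → —c→ u3
  u3 = c.(0 + 0) → —c→ u4
  u4 = 0 + 0 → ∅
Q's transition system — 5 states:
  v0 = a.a.b.c.(0 + 0) → —a→ v1
  v1 = a.b.c.(0 + 0) → —a→ v2
  v2 = b.c.(0 + 0) → —b→ v3
  v3 = c.(0 + 0) → —c→ v4
  v4 = 0 + 0 → ∅
Trace ⟨aac⟩ through P, begin at {u0}:
  step 1 (a): {u1}
  step 2 (a): {u2}
  step 3 (c): {u3}
  P completes σ.
Trace ⟨aac⟩ through Q, begin at {v0}:
  step 1 (a): {v1}
  step 2 (a): {v2}
  step 3 (c): ∅  — Q cannot continue

aac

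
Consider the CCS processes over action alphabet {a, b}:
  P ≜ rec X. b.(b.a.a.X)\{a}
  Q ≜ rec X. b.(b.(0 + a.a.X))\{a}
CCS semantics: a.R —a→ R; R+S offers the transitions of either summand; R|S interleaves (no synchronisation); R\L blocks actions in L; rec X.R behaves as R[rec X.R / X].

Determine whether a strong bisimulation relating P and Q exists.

P ~ Q

LTS(P): 3 reachable states
  s0 = rec X. b.(b.a.a.X)\{a} → -b-> s1
  s1 = (b.a.a.(rec X. b.(b.a.a.X)\{a}))\{a} → -b-> s2
  s2 = (a.a.(rec X. b.(b.a.a.X)\{a}))\{a} → ·
LTS(Q): 3 reachable states
  t0 = rec X. b.(b.(0 + a.a.X))\{a} → -b-> t1
  t1 = (b.(0 + a.a.(rec X. b.(b.(0 + a.a.X))\{a})))\{a} → -b-> t2
  t2 = (0 + a.a.(rec X. b.(b.(0 + a.a.X))\{a}))\{a} → ·
Bisimilarity quotient blocks:
  B0 = {s0, t0}
  B1 = {s1, t1}
  B2 = {s2, t2}
s0 ∈ B0, t0 ∈ B0 → same block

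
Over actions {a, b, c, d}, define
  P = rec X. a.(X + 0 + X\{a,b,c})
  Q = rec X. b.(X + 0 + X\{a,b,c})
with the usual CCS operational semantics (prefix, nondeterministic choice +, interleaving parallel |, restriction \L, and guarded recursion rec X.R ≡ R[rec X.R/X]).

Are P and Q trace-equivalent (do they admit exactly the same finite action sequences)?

P's transition system — 2 states:
  m0 = rec X. a.(X + 0 + X\{a,b,c}) → -a-> m1
  m1 = (rec X. a.(X + 0 + X\{a,b,c})) + 0 + (rec X. a.(X + 0 + X\{a,b,c}))\{a,b,c} → -a-> m1
Q's transition system — 2 states:
  n0 = rec X. b.(X + 0 + X\{a,b,c}) → -b-> n1
  n1 = (rec X. b.(X + 0 + X\{a,b,c})) + 0 + (rec X. b.(X + 0 + X\{a,b,c}))\{a,b,c} → -b-> n1
Run σ = ⟨a⟩ on P: start {m0}
  [1] a ⇒ {m1}
  — P admits the full trace.
Run σ = ⟨a⟩ on Q: start {n0}
  [1] a ⇒ no successor for Q

trace-distinct — witness ⟨a⟩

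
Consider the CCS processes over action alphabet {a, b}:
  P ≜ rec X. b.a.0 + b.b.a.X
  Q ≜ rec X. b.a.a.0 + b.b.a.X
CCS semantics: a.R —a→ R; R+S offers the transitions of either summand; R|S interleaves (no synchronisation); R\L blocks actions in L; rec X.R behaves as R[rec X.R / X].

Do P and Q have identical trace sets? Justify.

traces(P) ≠ traces(Q) — witness ⟨baa⟩

P's transition system — 5 states:
  p0 = rec X. b.a.0 + b.b.a.X ⊢ ··b··> p1, ··b··> p2
  p1 = a.0 ⊢ ··a··> p3
  p2 = b.a.(rec X. b.a.0 + b.b.a.X) ⊢ ··b··> p4
  p3 = 0 ⊢ stopped
  p4 = a.(rec X. b.a.0 + b.b.a.X) ⊢ ··a··> p0
Q's transition system — 6 states:
  q0 = rec X. b.a.a.0 + b.b.a.X ⊢ ··b··> q1, ··b··> q2
  q1 = a.a.0 ⊢ ··a··> q3
  q2 = b.a.(rec X. b.a.a.0 + b.b.a.X) ⊢ ··b··> q4
  q3 = a.0 ⊢ ··a··> q5
  q4 = a.(rec X. b.a.a.0 + b.b.a.X) ⊢ ··a··> q0
  q5 = 0 ⊢ stopped
Run σ = ⟨baa⟩ on Q: start {q0}
  step 1 (b): {q1, q2}
  step 2 (a): {q3}
  step 3 (a): {q5}
  — Q admits the full trace.
Run σ = ⟨baa⟩ on P: start {p0}
  step 1 (b): {p1, p2}
  step 2 (a): {p3}
  step 3 (a): no successor for P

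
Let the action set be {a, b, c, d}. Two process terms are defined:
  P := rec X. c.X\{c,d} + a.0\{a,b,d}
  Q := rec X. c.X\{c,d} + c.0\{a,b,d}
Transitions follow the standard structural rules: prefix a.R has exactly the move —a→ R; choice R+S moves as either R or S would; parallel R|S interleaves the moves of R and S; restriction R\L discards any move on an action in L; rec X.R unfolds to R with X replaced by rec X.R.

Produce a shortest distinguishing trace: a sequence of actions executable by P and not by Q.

a

Reachable graph of P (4 states):
  m0 = rec X. c.X\{c,d} + a.0\{a,b,d} | =a=> m1, =c=> m2
  m1 = 0\{a,b,d} | (no moves)
  m2 = (rec X. c.X\{c,d} + a.0\{a,b,d})\{c,d} | =a=> m3
  m3 = 0\{a,b,d}\{c,d} | (no moves)
Reachable graph of Q (3 states):
  n0 = rec X. c.X\{c,d} + c.0\{a,b,d} | =c=> n1, =c=> n2
  n1 = (rec X. c.X\{c,d} + c.0\{a,b,d})\{c,d} | (no moves)
  n2 = 0\{a,b,d} | (no moves)
Run σ = ⟨a⟩ on P: start {m0}
  [1] a ⇒ {m1}
  P completes σ.
Run σ = ⟨a⟩ on Q: start {n0}
  [1] a ⇒ ∅ (Q stuck)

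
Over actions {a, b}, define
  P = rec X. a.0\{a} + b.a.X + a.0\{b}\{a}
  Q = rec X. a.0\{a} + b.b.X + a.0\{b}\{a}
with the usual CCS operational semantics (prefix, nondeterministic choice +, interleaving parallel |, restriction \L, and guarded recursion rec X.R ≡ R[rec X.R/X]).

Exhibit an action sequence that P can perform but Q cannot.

Reachable graph of P (4 states):
  s0 = rec X. a.0\{a} + b.a.X + a.0\{b}\{a} | -a-> s1, -a-> s2, -b-> s3
  s1 = 0\{a} | ·
  s2 = 0\{b}\{a} | ·
  s3 = a.(rec X. a.0\{a} + b.a.X + a.0\{b}\{a}) | -a-> s0
Reachable graph of Q (4 states):
  t0 = rec X. a.0\{a} + b.b.X + a.0\{b}\{a} | -a-> t1, -a-> t2, -b-> t3
  t1 = 0\{a} | ·
  t2 = 0\{b}\{a} | ·
  t3 = b.(rec X. a.0\{a} + b.b.X + a.0\{b}\{a}) | -b-> t0
Run σ = ⟨ba⟩ on P: start {s0}
  step 1 (b): {s3}
  step 2 (a): {s0}
  ✓ P
Run σ = ⟨ba⟩ on Q: start {t0}
  step 1 (b): {t3}
  step 2 (a): no successor for Q

ba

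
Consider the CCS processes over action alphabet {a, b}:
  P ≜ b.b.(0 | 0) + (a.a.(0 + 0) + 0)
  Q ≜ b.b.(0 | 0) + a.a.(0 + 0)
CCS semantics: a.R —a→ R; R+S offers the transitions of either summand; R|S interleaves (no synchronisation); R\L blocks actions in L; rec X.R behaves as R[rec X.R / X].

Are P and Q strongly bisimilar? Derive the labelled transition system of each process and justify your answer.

P's transition system — 5 states:
  m0 = b.b.(0 | 0) + (a.a.(0 + 0) + 0) :: —a→ m1, —b→ m2
  m1 = a.(0 + 0) :: —a→ m3
  m2 = b.(0 | 0) :: —b→ m4
  m3 = 0 + 0 :: ·
  m4 = 0 | 0 :: ·
Q's transition system — 5 states:
  n0 = b.b.(0 | 0) + a.a.(0 + 0) :: —a→ n1, —b→ n2
  n1 = a.(0 + 0) :: —a→ n3
  n2 = b.(0 | 0) :: —b→ n4
  n3 = 0 + 0 :: ·
  n4 = 0 | 0 :: ·
Bisimilarity quotient blocks:
  B0 = {m0, n0}
  B1 = {m2, n2}
  B2 = {m3, m4, n3, n4}
  B3 = {m1, n1}
m0 ∈ B0, n0 ∈ B0 → same block

bisimilar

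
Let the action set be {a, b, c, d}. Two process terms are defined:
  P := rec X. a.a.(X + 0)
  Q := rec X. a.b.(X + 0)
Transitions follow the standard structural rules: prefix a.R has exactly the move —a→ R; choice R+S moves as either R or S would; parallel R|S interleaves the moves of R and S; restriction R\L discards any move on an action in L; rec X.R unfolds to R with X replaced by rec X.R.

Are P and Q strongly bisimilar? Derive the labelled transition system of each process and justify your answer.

Reachable graph of P (3 states):
  u0 = rec X. a.a.(X + 0) :: -a-> u1
  u1 = a.((rec X. a.a.(X + 0)) + 0) :: -a-> u2
  u2 = (rec X. a.a.(X + 0)) + 0 :: -a-> u1
Reachable graph of Q (3 states):
  v0 = rec X. a.b.(X + 0) :: -a-> v1
  v1 = b.((rec X. a.b.(X + 0)) + 0) :: -b-> v2
  v2 = (rec X. a.b.(X + 0)) + 0 :: -a-> v1
Bisimilarity quotient blocks:
  B0 = {u0, u1, u2}
  B1 = {v0, v2}
  B2 = {v1}
u0 ∈ B0, v0 ∈ B1 → different blocks

P ≁ Q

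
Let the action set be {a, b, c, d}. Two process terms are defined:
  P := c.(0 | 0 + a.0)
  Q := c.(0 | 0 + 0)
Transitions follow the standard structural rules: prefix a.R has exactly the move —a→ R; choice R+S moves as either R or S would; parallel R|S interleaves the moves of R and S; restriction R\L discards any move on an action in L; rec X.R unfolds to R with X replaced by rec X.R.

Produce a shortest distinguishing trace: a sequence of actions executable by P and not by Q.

Reachable graph of P (3 states):
  p0 = c.(0 | 0 + a.0) | =c=> p1
  p1 = 0 | 0 + a.0 | =a=> p2
  p2 = 0 | (no moves)
Reachable graph of Q (2 states):
  q0 = c.(0 | 0 + 0) | =c=> q1
  q1 = 0 | 0 + 0 | (no moves)
Run σ = ⟨ca⟩ on P: start {p0}
  step 1 (c): {p1}
  step 2 (a): {p2}
  P completes σ.
Run σ = ⟨ca⟩ on Q: start {q0}
  step 1 (c): {q1}
  step 2 (a): ∅ (Q stuck)

ca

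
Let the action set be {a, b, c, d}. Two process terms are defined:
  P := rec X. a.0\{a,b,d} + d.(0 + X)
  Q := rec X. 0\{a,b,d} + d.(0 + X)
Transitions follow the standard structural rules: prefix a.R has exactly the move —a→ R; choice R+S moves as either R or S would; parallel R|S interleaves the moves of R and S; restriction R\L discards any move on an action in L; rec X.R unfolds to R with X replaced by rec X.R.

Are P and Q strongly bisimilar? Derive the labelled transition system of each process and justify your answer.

NO

LTS(P): 3 reachable states
  u0 = rec X. a.0\{a,b,d} + d.(0 + X) → =a=> u1, =d=> u2
  u1 = 0\{a,b,d} → deadlocked
  u2 = 0 + (rec X. a.0\{a,b,d} + d.(0 + X)) → =a=> u1, =d=> u2
LTS(Q): 2 reachable states
  v0 = rec X. 0\{a,b,d} + d.(0 + X) → =d=> v1
  v1 = 0 + (rec X. 0\{a,b,d} + d.(0 + X)) → =d=> v1
Bisimilarity quotient blocks:
  B0 = {u0, u2}
  B1 = {u1}
  B2 = {v0, v1}
u0 ∈ B0, v0 ∈ B2 → different blocks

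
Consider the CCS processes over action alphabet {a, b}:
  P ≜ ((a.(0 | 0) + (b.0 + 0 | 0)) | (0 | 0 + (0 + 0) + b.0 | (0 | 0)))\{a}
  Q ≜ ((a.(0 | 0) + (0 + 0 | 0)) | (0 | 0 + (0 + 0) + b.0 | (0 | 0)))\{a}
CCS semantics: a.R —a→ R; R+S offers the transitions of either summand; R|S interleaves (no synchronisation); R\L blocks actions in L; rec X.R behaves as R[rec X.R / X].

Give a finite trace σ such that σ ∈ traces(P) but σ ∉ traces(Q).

bb

LTS(P): 4 reachable states
  u0 = ((a.(0 | 0) + (b.0 + 0 | 0)) | (0 | 0 + (0 + 0) + b.0 | (0 | 0)))\{a} | -b-> u1, -b-> u2
  u1 = ((a.(0 | 0) + (b.0 + 0 | 0)) | (0 | (0 | 0)))\{a} | -b-> u3
  u2 = (0 | (0 | 0 + (0 + 0) + b.0 | (0 | 0)))\{a} | -b-> u3
  u3 = (0 | (0 | (0 | 0)))\{a} | ·
LTS(Q): 2 reachable states
  v0 = ((a.(0 | 0) + (0 + 0 | 0)) | (0 | 0 + (0 + 0) + b.0 | (0 | 0)))\{a} | -b-> v1
  v1 = ((a.(0 | 0) + (0 + 0 | 0)) | (0 | (0 | 0)))\{a} | ·
Executing bb from P (initial set {u0}):
  [1] b ⇒ {u1, u2}
  [2] b ⇒ {u3}
  — P admits the full trace.
Executing bb from Q (initial set {v0}):
  [1] b ⇒ {v1}
  [2] b ⇒ ∅ (Q stuck)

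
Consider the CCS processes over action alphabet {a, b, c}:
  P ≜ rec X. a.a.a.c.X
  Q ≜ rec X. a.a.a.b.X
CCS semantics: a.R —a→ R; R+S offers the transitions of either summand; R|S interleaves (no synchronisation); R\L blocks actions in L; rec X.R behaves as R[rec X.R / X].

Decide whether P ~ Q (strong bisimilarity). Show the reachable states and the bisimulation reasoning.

Reachable graph of P (4 states):
  s0 = rec X. a.a.a.c.X | ··a··> s1
  s1 = a.a.c.(rec X. a.a.a.c.X) | ··a··> s2
  s2 = a.c.(rec X. a.a.a.c.X) | ··a··> s3
  s3 = c.(rec X. a.a.a.c.X) | ··c··> s0
Reachable graph of Q (4 states):
  t0 = rec X. a.a.a.b.X | ··a··> t1
  t1 = a.a.b.(rec X. a.a.a.b.X) | ··a··> t2
  t2 = a.b.(rec X. a.a.a.b.X) | ··a··> t3
  t3 = b.(rec X. a.a.a.b.X) | ··b··> t0
Partition-refinement fixed point:
  B0 = {s0}
  B1 = {s1}
  B2 = {s2}
  B3 = {s3}
  B4 = {t0}
  B5 = {t1}
  B6 = {t2}
  B7 = {t3}
s0 ∈ B0, t0 ∈ B4 → different blocks

not bisimilar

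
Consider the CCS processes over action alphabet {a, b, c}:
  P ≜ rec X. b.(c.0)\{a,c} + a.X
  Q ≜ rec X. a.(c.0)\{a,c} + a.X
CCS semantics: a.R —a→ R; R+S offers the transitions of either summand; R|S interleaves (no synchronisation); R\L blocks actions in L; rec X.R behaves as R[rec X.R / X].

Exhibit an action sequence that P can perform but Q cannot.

LTS(P): 2 reachable states
  u0 = rec X. b.(c.0)\{a,c} + a.X → ··a··> u0, ··b··> u1
  u1 = (c.0)\{a,c} → ∅
LTS(Q): 2 reachable states
  v0 = rec X. a.(c.0)\{a,c} + a.X → ··a··> v0, ··a··> v1
  v1 = (c.0)\{a,c} → ∅
Executing b from P (initial set {u0}):
  after b @ step 1: {u1}
  P completes σ.
Executing b from Q (initial set {v0}):
  after b @ step 1: ∅  — Q cannot continue

b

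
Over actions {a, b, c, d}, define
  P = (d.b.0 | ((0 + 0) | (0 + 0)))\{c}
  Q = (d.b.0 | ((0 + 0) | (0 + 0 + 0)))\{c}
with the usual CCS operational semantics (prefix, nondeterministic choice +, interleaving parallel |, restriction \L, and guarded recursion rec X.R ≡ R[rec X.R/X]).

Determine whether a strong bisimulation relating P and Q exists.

YES

Reachable graph of P (3 states):
  m0 = (d.b.0 | ((0 + 0) | (0 + 0)))\{c} → --d--▸ m1
  m1 = (b.0 | ((0 + 0) | (0 + 0)))\{c} → --b--▸ m2
  m2 = (0 | ((0 + 0) | (0 + 0)))\{c} → ·
Reachable graph of Q (3 states):
  n0 = (d.b.0 | ((0 + 0) | (0 + 0 + 0)))\{c} → --d--▸ n1
  n1 = (b.0 | ((0 + 0) | (0 + 0 + 0)))\{c} → --b--▸ n2
  n2 = (0 | ((0 + 0) | (0 + 0 + 0)))\{c} → ·
Coarsest stable partition (strong bisimilarity classes):
  B0 = {m0, n0}
  B1 = {m1, n1}
  B2 = {m2, n2}
m0 ∈ B0, n0 ∈ B0 → same block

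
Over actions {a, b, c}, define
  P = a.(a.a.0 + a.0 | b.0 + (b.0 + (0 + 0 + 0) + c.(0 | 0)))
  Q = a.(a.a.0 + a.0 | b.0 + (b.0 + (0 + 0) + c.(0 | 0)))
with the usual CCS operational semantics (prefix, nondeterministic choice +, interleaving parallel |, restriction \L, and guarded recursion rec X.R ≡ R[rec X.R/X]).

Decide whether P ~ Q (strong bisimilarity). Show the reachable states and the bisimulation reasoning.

P ~ Q

LTS(P): 7 reachable states
  u0 = a.(a.a.0 + a.0 | b.0 + (b.0 + (0 + 0 + 0) + c.(0 | 0))) has moves —a→ u1
  u1 = a.a.0 + a.0 | b.0 + (b.0 + (0 + 0 + 0) + c.(0 | 0)) has moves —a→ u2, —a→ u3, —b→ u4, —b→ u5, —c→ u6
  u2 = 0 | b.0 has moves —b→ u6
  u3 = a.0 has moves —a→ u4
  u4 = 0 has moves deadlocked
  u5 = a.0 | 0 has moves —a→ u6
  u6 = 0 | 0 has moves deadlocked
LTS(Q): 7 reachable states
  v0 = a.(a.a.0 + a.0 | b.0 + (b.0 + (0 + 0) + c.(0 | 0))) has moves —a→ v1
  v1 = a.a.0 + a.0 | b.0 + (b.0 + (0 + 0) + c.(0 | 0)) has moves —a→ v2, —a→ v3, —b→ v4, —b→ v5, —c→ v6
  v2 = 0 | b.0 has moves —b→ v6
  v3 = a.0 has moves —a→ v4
  v4 = 0 has moves deadlocked
  v5 = a.0 | 0 has moves —a→ v6
  v6 = 0 | 0 has moves deadlocked
Partition-refinement fixed point:
  B0 = {u0, v0}
  B1 = {u1, v1}
  B2 = {u3, u5, v3, v5}
  B3 = {u4, u6, v4, v6}
  B4 = {u2, v2}
u0 ∈ B0, v0 ∈ B0 → same block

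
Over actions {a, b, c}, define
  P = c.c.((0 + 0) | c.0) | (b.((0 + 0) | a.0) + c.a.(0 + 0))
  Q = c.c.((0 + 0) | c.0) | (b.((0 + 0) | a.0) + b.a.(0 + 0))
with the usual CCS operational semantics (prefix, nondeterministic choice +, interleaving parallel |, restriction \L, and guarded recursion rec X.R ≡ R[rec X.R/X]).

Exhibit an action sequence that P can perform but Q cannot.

LTS(P): 20 reachable states
  p0 = c.c.((0 + 0) | c.0) | (b.((0 + 0) | a.0) + c.a.(0 + 0)) ⊢ --b--▸ p1, --c--▸ p2, --c--▸ p3
  p1 = c.c.((0 + 0) | c.0) | ((0 + 0) | a.0) ⊢ --a--▸ p4, --c--▸ p5
  p2 = c.((0 + 0) | c.0) | (b.((0 + 0) | a.0) + c.a.(0 + 0)) ⊢ --b--▸ p5, --c--▸ p6, --c--▸ p7
  p3 = c.c.((0 + 0) | c.0) | a.(0 + 0) ⊢ --a--▸ p8, --c--▸ p7
  p4 = c.c.((0 + 0) | c.0) | ((0 + 0) | 0) ⊢ --c--▸ p9
  p5 = c.((0 + 0) | c.0) | ((0 + 0) | a.0) ⊢ --a--▸ p9, --c--▸ p10
  p6 = (0 + 0) | c.0 | (b.((0 + 0) | a.0) + c.a.(0 + 0)) ⊢ --b--▸ p10, --c--▸ p11, --c--▸ p12
  p7 = c.((0 + 0) | c.0) | a.(0 + 0) ⊢ --a--▸ p13, --c--▸ p12
  p8 = c.c.((0 + 0) | c.0) | (0 + 0) ⊢ --c--▸ p13
  p9 = c.((0 + 0) | c.0) | ((0 + 0) | 0) ⊢ --c--▸ p14
  p10 = (0 + 0) | c.0 | ((0 + 0) | a.0) ⊢ --a--▸ p14, --c--▸ p15
  p11 = (0 + 0) | 0 | (b.((0 + 0) | a.0) + c.a.(0 + 0)) ⊢ --b--▸ p15, --c--▸ p16
  p12 = (0 + 0) | c.0 | a.(0 + 0) ⊢ --a--▸ p17, --c--▸ p16
  p13 = c.((0 + 0) | c.0) | (0 + 0) ⊢ --c--▸ p17
  p14 = (0 + 0) | c.0 | ((0 + 0) | 0) ⊢ --c--▸ p18
  p15 = (0 + 0) | 0 | ((0 + 0) | a.0) ⊢ --a--▸ p18
  p16 = (0 + 0) | 0 | a.(0 + 0) ⊢ --a--▸ p19
  p17 = (0 + 0) | c.0 | (0 + 0) ⊢ --c--▸ p19
  p18 = (0 + 0) | 0 | ((0 + 0) | 0) ⊢ (no moves)
  p19 = (0 + 0) | 0 | (0 + 0) ⊢ (no moves)
LTS(Q): 20 reachable states
  q0 = c.c.((0 + 0) | c.0) | (b.((0 + 0) | a.0) + b.a.(0 + 0)) ⊢ --b--▸ q1, --b--▸ q2, --c--▸ q3
  q1 = c.c.((0 + 0) | c.0) | ((0 + 0) | a.0) ⊢ --a--▸ q4, --c--▸ q5
  q2 = c.c.((0 + 0) | c.0) | a.(0 + 0) ⊢ --a--▸ q6, --c--▸ q7
  q3 = c.((0 + 0) | c.0) | (b.((0 + 0) | a.0) + b.a.(0 + 0)) ⊢ --b--▸ q5, --b--▸ q7, --c--▸ q8
  q4 = c.c.((0 + 0) | c.0) | ((0 + 0) | 0) ⊢ --c--▸ q9
  q5 = c.((0 + 0) | c.0) | ((0 + 0) | a.0) ⊢ --a--▸ q9, --c--▸ q10
  q6 = c.c.((0 + 0) | c.0) | (0 + 0) ⊢ --c--▸ q11
  q7 = c.((0 + 0) | c.0) | a.(0 + 0) ⊢ --a--▸ q11, --c--▸ q12
  q8 = (0 + 0) | c.0 | (b.((0 + 0) | a.0) + b.a.(0 + 0)) ⊢ --b--▸ q10, --b--▸ q12, --c--▸ q13
  q9 = c.((0 + 0) | c.0) | ((0 + 0) | 0) ⊢ --c--▸ q14
  q10 = (0 + 0) | c.0 | ((0 + 0) | a.0) ⊢ --a--▸ q14, --c--▸ q15
  q11 = c.((0 + 0) | c.0) | (0 + 0) ⊢ --c--▸ q16
  q12 = (0 + 0) | c.0 | a.(0 + 0) ⊢ --a--▸ q16, --c--▸ q17
  q13 = (0 + 0) | 0 | (b.((0 + 0) | a.0) + b.a.(0 + 0)) ⊢ --b--▸ q15, --b--▸ q17
  q14 = (0 + 0) | c.0 | ((0 + 0) | 0) ⊢ --c--▸ q18
  q15 = (0 + 0) | 0 | ((0 + 0) | a.0) ⊢ --a--▸ q18
  q16 = (0 + 0) | c.0 | (0 + 0) ⊢ --c--▸ q19
  q17 = (0 + 0) | 0 | a.(0 + 0) ⊢ --a--▸ q19
  q18 = (0 + 0) | 0 | ((0 + 0) | 0) ⊢ (no moves)
  q19 = (0 + 0) | 0 | (0 + 0) ⊢ (no moves)
Run σ = ⟨ca⟩ on P: start {p0}
  after c @ step 1: {p2, p3}
  after a @ step 2: {p8}
  — P admits the full trace.
Run σ = ⟨ca⟩ on Q: start {q0}
  after c @ step 1: {q3}
  after a @ step 2: no successor for Q

ca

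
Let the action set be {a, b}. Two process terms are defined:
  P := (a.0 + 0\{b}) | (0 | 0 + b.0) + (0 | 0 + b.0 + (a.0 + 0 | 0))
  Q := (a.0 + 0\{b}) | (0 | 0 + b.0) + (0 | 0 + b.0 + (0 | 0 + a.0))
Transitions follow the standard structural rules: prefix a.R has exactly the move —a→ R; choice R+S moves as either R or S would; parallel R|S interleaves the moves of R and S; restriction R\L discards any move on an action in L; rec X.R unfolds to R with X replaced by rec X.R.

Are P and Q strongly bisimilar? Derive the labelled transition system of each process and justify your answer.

Reachable graph of P (5 states):
  s0 = (a.0 + 0\{b}) | (0 | 0 + b.0) + (0 | 0 + b.0 + (a.0 + 0 | 0)) | ··a··> s1, ··a··> s2, ··b··> s1, ··b··> s3
  s1 = 0 | ∅
  s2 = 0 | (0 | 0 + b.0) | ··b··> s4
  s3 = (a.0 + 0\{b}) | 0 | ··a··> s4
  s4 = 0 | 0 | ∅
Reachable graph of Q (5 states):
  t0 = (a.0 + 0\{b}) | (0 | 0 + b.0) + (0 | 0 + b.0 + (0 | 0 + a.0)) | ··a··> t1, ··a··> t2, ··b··> t1, ··b··> t3
  t1 = 0 | ∅
  t2 = 0 | (0 | 0 + b.0) | ··b··> t4
  t3 = (a.0 + 0\{b}) | 0 | ··a··> t4
  t4 = 0 | 0 | ∅
Coarsest stable partition (strong bisimilarity classes):
  B0 = {s0, t0}
  B1 = {s2, t2}
  B2 = {s1, s4, t1, t4}
  B3 = {s3, t3}
s0 ∈ B0, t0 ∈ B0 → same block

P ~ Q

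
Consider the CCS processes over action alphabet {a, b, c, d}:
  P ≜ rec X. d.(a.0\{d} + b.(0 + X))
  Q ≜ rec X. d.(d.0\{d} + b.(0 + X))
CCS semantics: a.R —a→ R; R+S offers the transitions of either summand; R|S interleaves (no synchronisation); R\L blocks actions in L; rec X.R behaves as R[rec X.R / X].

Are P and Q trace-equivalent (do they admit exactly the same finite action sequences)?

trace-distinct — witness ⟨da⟩

LTS(P): 4 reachable states
  m0 = rec X. d.(a.0\{d} + b.(0 + X)) ⊢ --d--▸ m1
  m1 = a.0\{d} + b.(0 + (rec X. d.(a.0\{d} + b.(0 + X)))) ⊢ --a--▸ m2, --b--▸ m3
  m2 = 0\{d} ⊢ deadlocked
  m3 = 0 + (rec X. d.(a.0\{d} + b.(0 + X))) ⊢ --d--▸ m1
LTS(Q): 4 reachable states
  n0 = rec X. d.(d.0\{d} + b.(0 + X)) ⊢ --d--▸ n1
  n1 = d.0\{d} + b.(0 + (rec X. d.(d.0\{d} + b.(0 + X)))) ⊢ --b--▸ n2, --d--▸ n3
  n2 = 0 + (rec X. d.(d.0\{d} + b.(0 + X))) ⊢ --d--▸ n1
  n3 = 0\{d} ⊢ deadlocked
Trace ⟨da⟩ through P, begin at {m0}:
  [1] d ⇒ {m1}
  [2] a ⇒ {m2}
  P completes σ.
Trace ⟨da⟩ through Q, begin at {n0}:
  [1] d ⇒ {n1}
  [2] a ⇒ ∅ (Q stuck)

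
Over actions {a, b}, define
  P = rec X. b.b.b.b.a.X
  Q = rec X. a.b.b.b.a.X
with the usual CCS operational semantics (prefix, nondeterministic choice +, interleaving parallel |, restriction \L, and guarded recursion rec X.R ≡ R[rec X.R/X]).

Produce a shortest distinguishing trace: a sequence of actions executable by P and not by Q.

b

Reachable graph of P (5 states):
  u0 = rec X. b.b.b.b.a.X | ··b··> u1
  u1 = b.b.b.a.(rec X. b.b.b.b.a.X) | ··b··> u2
  u2 = b.b.a.(rec X. b.b.b.b.a.X) | ··b··> u3
  u3 = b.a.(rec X. b.b.b.b.a.X) | ··b··> u4
  u4 = a.(rec X. b.b.b.b.a.X) | ··a··> u0
Reachable graph of Q (5 states):
  v0 = rec X. a.b.b.b.a.X | ··a··> v1
  v1 = b.b.b.a.(rec X. a.b.b.b.a.X) | ··b··> v2
  v2 = b.b.a.(rec X. a.b.b.b.a.X) | ··b··> v3
  v3 = b.a.(rec X. a.b.b.b.a.X) | ··b··> v4
  v4 = a.(rec X. a.b.b.b.a.X) | ··a··> v0
Trace ⟨b⟩ through P, begin at {u0}:
  after b @ step 1: {u1}
  ✓ P
Trace ⟨b⟩ through Q, begin at {v0}:
  after b @ step 1: ∅ (Q stuck)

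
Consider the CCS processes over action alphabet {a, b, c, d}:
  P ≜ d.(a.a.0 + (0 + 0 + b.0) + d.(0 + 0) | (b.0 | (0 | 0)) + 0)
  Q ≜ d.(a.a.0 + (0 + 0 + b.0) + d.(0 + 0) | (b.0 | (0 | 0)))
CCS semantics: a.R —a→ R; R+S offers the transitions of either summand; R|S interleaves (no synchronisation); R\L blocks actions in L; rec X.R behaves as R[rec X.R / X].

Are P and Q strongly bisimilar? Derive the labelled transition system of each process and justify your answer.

bisimilar

LTS(P): 7 reachable states
  s0 = d.(a.a.0 + (0 + 0 + b.0) + d.(0 + 0) | (b.0 | (0 | 0)) + 0) :: —d→ s1
  s1 = a.a.0 + (0 + 0 + b.0) + d.(0 + 0) | (b.0 | (0 | 0)) + 0 :: —a→ s2, —b→ s3, —b→ s4, —d→ s5
  s2 = a.0 :: —a→ s3
  s3 = 0 :: deadlocked
  s4 = d.(0 + 0) | (0 | (0 | 0)) :: —d→ s6
  s5 = (0 + 0) | (b.0 | (0 | 0)) :: —b→ s6
  s6 = (0 + 0) | (0 | (0 | 0)) :: deadlocked
LTS(Q): 7 reachable states
  t0 = d.(a.a.0 + (0 + 0 + b.0) + d.(0 + 0) | (b.0 | (0 | 0))) :: —d→ t1
  t1 = a.a.0 + (0 + 0 + b.0) + d.(0 + 0) | (b.0 | (0 | 0)) :: —a→ t2, —b→ t3, —b→ t4, —d→ t5
  t2 = a.0 :: —a→ t3
  t3 = 0 :: deadlocked
  t4 = d.(0 + 0) | (0 | (0 | 0)) :: —d→ t6
  t5 = (0 + 0) | (b.0 | (0 | 0)) :: —b→ t6
  t6 = (0 + 0) | (0 | (0 | 0)) :: deadlocked
Partition-refinement fixed point:
  B0 = {s0, t0}
  B1 = {s1, t1}
  B2 = {s4, t4}
  B3 = {s3, s6, t3, t6}
  B4 = {s5, t5}
  B5 = {s2, t2}
s0 ∈ B0, t0 ∈ B0 → same block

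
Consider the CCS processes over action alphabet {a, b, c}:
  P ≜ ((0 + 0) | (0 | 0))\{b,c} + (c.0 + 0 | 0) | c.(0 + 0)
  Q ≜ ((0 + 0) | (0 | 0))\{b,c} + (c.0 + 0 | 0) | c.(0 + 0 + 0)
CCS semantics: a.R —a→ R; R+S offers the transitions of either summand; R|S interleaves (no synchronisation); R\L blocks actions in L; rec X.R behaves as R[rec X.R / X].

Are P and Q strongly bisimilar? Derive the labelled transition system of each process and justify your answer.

LTS(P): 4 reachable states
  s0 = ((0 + 0) | (0 | 0))\{b,c} + (c.0 + 0 | 0) | c.(0 + 0) has moves ··c··> s1, ··c··> s2
  s1 = (c.0 + 0 | 0) | (0 + 0) has moves ··c··> s3
  s2 = 0 | c.(0 + 0) has moves ··c··> s3
  s3 = 0 | (0 + 0) has moves ∅
LTS(Q): 4 reachable states
  t0 = ((0 + 0) | (0 | 0))\{b,c} + (c.0 + 0 | 0) | c.(0 + 0 + 0) has moves ··c··> t1, ··c··> t2
  t1 = (c.0 + 0 | 0) | (0 + 0 + 0) has moves ··c··> t3
  t2 = 0 | c.(0 + 0 + 0) has moves ··c··> t3
  t3 = 0 | (0 + 0 + 0) has moves ∅
Partition-refinement fixed point:
  B0 = {s0, t0}
  B1 = {s1, s2, t1, t2}
  B2 = {s3, t3}
s0 ∈ B0, t0 ∈ B0 → same block

P ~ Q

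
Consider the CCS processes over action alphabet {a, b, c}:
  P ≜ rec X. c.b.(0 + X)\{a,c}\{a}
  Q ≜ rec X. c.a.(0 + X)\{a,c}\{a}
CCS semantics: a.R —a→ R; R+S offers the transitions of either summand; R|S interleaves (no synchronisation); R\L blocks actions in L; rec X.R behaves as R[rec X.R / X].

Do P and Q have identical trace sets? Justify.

Reachable graph of P (3 states):
  s0 = rec X. c.b.(0 + X)\{a,c}\{a} has moves --c--▸ s1
  s1 = b.(0 + (rec X. c.b.(0 + X)\{a,c}\{a}))\{a,c}\{a} has moves --b--▸ s2
  s2 = (0 + (rec X. c.b.(0 + X)\{a,c}\{a}))\{a,c}\{a} has moves (no moves)
Reachable graph of Q (3 states):
  t0 = rec X. c.a.(0 + X)\{a,c}\{a} has moves --c--▸ t1
  t1 = a.(0 + (rec X. c.a.(0 + X)\{a,c}\{a}))\{a,c}\{a} has moves --a--▸ t2
  t2 = (0 + (rec X. c.a.(0 + X)\{a,c}\{a}))\{a,c}\{a} has moves (no moves)
Run σ = ⟨cb⟩ on P: start {s0}
  after c @ step 1: {s1}
  after b @ step 2: {s2}
  — P admits the full trace.
Run σ = ⟨cb⟩ on Q: start {t0}
  after c @ step 1: {t1}
  after b @ step 2: ∅  — Q cannot continue

NO — witness ⟨cb⟩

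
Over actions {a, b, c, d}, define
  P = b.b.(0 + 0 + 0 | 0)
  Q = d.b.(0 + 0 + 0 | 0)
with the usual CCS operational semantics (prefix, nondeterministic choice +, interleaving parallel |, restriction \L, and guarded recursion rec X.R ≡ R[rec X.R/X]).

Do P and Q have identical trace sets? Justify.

LTS(P): 3 reachable states
  p0 = b.b.(0 + 0 + 0 | 0) → -b-> p1
  p1 = b.(0 + 0 + 0 | 0) → -b-> p2
  p2 = 0 + 0 + 0 | 0 → (no moves)
LTS(Q): 3 reachable states
  q0 = d.b.(0 + 0 + 0 | 0) → -d-> q1
  q1 = b.(0 + 0 + 0 | 0) → -b-> q2
  q2 = 0 + 0 + 0 | 0 → (no moves)
Trace ⟨b⟩ through P, begin at {p0}:
  [1] b ⇒ {p1}
  — P admits the full trace.
Trace ⟨b⟩ through Q, begin at {q0}:
  [1] b ⇒ ∅  — Q cannot continue

traces(P) ≠ traces(Q) — witness ⟨b⟩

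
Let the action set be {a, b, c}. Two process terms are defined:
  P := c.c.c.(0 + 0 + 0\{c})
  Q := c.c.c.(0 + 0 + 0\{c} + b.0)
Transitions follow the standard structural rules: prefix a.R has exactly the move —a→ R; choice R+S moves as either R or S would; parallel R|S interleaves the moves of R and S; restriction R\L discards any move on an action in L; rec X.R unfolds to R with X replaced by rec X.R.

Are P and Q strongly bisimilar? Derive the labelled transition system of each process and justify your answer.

not bisimilar

Reachable graph of P (4 states):
  p0 = c.c.c.(0 + 0 + 0\{c}) | --c--▸ p1
  p1 = c.c.(0 + 0 + 0\{c}) | --c--▸ p2
  p2 = c.(0 + 0 + 0\{c}) | --c--▸ p3
  p3 = 0 + 0 + 0\{c} | stopped
Reachable graph of Q (5 states):
  q0 = c.c.c.(0 + 0 + 0\{c} + b.0) | --c--▸ q1
  q1 = c.c.(0 + 0 + 0\{c} + b.0) | --c--▸ q2
  q2 = c.(0 + 0 + 0\{c} + b.0) | --c--▸ q3
  q3 = 0 + 0 + 0\{c} + b.0 | --b--▸ q4
  q4 = 0 | stopped
Bisimilarity quotient blocks:
  B0 = {p0}
  B1 = {p1}
  B2 = {p2}
  B3 = {p3, q4}
  B4 = {q0}
  B5 = {q1}
  B6 = {q2}
  B7 = {q3}
p0 ∈ B0, q0 ∈ B4 → different blocks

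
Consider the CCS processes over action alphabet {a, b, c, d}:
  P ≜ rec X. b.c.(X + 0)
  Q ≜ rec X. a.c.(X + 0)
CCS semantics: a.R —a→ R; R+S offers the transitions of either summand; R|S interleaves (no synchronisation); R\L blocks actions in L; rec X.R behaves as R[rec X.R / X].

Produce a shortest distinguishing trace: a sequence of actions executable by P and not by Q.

P's transition system — 3 states:
  m0 = rec X. b.c.(X + 0) ⊢ -b-> m1
  m1 = c.((rec X. b.c.(X + 0)) + 0) ⊢ -c-> m2
  m2 = (rec X. b.c.(X + 0)) + 0 ⊢ -b-> m1
Q's transition system — 3 states:
  n0 = rec X. a.c.(X + 0) ⊢ -a-> n1
  n1 = c.((rec X. a.c.(X + 0)) + 0) ⊢ -c-> n2
  n2 = (rec X. a.c.(X + 0)) + 0 ⊢ -a-> n1
Run σ = ⟨b⟩ on P: start {m0}
  step 1 (b): {m1}
  ✓ P
Run σ = ⟨b⟩ on Q: start {n0}
  step 1 (b): no successor for Q

b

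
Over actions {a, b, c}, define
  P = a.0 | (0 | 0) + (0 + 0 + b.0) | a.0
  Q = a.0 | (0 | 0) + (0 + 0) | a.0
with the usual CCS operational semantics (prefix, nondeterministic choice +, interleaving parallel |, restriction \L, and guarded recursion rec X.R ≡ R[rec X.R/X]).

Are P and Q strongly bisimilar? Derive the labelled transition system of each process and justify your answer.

P's transition system — 5 states:
  p0 = a.0 | (0 | 0) + (0 + 0 + b.0) | a.0 ⊢ =a=> p1, =a=> p2, =b=> p3
  p1 = (0 + 0 + b.0) | 0 ⊢ =b=> p4
  p2 = 0 | (0 | 0) ⊢ ∅
  p3 = 0 | a.0 ⊢ =a=> p4
  p4 = 0 | 0 ⊢ ∅
Q's transition system — 3 states:
  q0 = a.0 | (0 | 0) + (0 + 0) | a.0 ⊢ =a=> q1, =a=> q2
  q1 = (0 + 0) | 0 ⊢ ∅
  q2 = 0 | (0 | 0) ⊢ ∅
Bisimilarity quotient blocks:
  B0 = {p0}
  B1 = {p1}
  B2 = {p2, p4, q1, q2}
  B3 = {p3, q0}
p0 ∈ B0, q0 ∈ B3 → different blocks

NO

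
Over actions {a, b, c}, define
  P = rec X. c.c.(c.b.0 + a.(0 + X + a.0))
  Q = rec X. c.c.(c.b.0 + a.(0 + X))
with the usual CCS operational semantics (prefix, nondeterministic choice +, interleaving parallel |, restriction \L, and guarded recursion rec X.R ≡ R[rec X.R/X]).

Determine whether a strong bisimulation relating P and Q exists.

not bisimilar

Reachable graph of P (6 states):
  u0 = rec X. c.c.(c.b.0 + a.(0 + X + a.0)) has moves =c=> u1
  u1 = c.(c.b.0 + a.(0 + (rec X. c.c.(c.b.0 + a.(0 + X + a.0))) + a.0)) has moves =c=> u2
  u2 = c.b.0 + a.(0 + (rec X. c.c.(c.b.0 + a.(0 + X + a.0))) + a.0) has moves =a=> u3, =c=> u4
  u3 = 0 + (rec X. c.c.(c.b.0 + a.(0 + X + a.0))) + a.0 has moves =a=> u5, =c=> u1
  u4 = b.0 has moves =b=> u5
  u5 = 0 has moves deadlocked
Reachable graph of Q (6 states):
  v0 = rec X. c.c.(c.b.0 + a.(0 + X)) has moves =c=> v1
  v1 = c.(c.b.0 + a.(0 + (rec X. c.c.(c.b.0 + a.(0 + X))))) has moves =c=> v2
  v2 = c.b.0 + a.(0 + (rec X. c.c.(c.b.0 + a.(0 + X)))) has moves =a=> v3, =c=> v4
  v3 = 0 + (rec X. c.c.(c.b.0 + a.(0 + X))) has moves =c=> v1
  v4 = b.0 has moves =b=> v5
  v5 = 0 has moves deadlocked
Partition-refinement fixed point:
  B0 = {u0}
  B1 = {u1}
  B2 = {u2}
  B3 = {u3}
  B4 = {u5, v5}
  B5 = {u4, v4}
  B6 = {v0, v3}
  B7 = {v1}
  B8 = {v2}
u0 ∈ B0, v0 ∈ B6 → different blocks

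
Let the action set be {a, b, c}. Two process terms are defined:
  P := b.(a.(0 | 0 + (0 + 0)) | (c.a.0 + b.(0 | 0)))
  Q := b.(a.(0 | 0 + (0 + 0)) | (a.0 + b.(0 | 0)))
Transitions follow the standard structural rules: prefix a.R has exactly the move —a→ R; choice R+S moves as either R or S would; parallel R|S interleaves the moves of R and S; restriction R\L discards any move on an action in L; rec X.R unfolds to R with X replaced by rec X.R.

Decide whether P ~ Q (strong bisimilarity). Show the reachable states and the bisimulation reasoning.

P's transition system — 9 states:
  m0 = b.(a.(0 | 0 + (0 + 0)) | (c.a.0 + b.(0 | 0))) → --b--▸ m1
  m1 = a.(0 | 0 + (0 + 0)) | (c.a.0 + b.(0 | 0)) → --a--▸ m2, --b--▸ m3, --c--▸ m4
  m2 = (0 | 0 + (0 + 0)) | (c.a.0 + b.(0 | 0)) → --b--▸ m5, --c--▸ m6
  m3 = a.(0 | 0 + (0 + 0)) | (0 | 0) → --a--▸ m5
  m4 = a.(0 | 0 + (0 + 0)) | a.0 → --a--▸ m6, --a--▸ m7
  m5 = (0 | 0 + (0 + 0)) | (0 | 0) → ·
  m6 = (0 | 0 + (0 + 0)) | a.0 → --a--▸ m8
  m7 = a.(0 | 0 + (0 + 0)) | 0 → --a--▸ m8
  m8 = (0 | 0 + (0 + 0)) | 0 → ·
Q's transition system — 7 states:
  n0 = b.(a.(0 | 0 + (0 + 0)) | (a.0 + b.(0 | 0))) → --b--▸ n1
  n1 = a.(0 | 0 + (0 + 0)) | (a.0 + b.(0 | 0)) → --a--▸ n2, --a--▸ n3, --b--▸ n4
  n2 = (0 | 0 + (0 + 0)) | (a.0 + b.(0 | 0)) → --a--▸ n5, --b--▸ n6
  n3 = a.(0 | 0 + (0 + 0)) | 0 → --a--▸ n5
  n4 = a.(0 | 0 + (0 + 0)) | (0 | 0) → --a--▸ n6
  n5 = (0 | 0 + (0 + 0)) | 0 → ·
  n6 = (0 | 0 + (0 + 0)) | (0 | 0) → ·
Bisimilarity quotient blocks:
  B0 = {m0}
  B1 = {m1}
  B2 = {m4}
  B3 = {m3, m6, m7, n3, n4}
  B4 = {m5, m8, n5, n6}
  B5 = {m2}
  B6 = {n0}
  B7 = {n1}
  B8 = {n2}
m0 ∈ B0, n0 ∈ B6 → different blocks

not bisimilar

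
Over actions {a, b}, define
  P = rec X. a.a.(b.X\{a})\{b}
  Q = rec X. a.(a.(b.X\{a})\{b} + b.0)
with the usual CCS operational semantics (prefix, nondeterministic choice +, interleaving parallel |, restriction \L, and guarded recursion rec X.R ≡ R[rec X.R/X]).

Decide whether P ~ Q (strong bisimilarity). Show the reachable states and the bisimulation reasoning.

Reachable graph of P (3 states):
  m0 = rec X. a.a.(b.X\{a})\{b} has moves -a-> m1
  m1 = a.(b.(rec X. a.a.(b.X\{a})\{b})\{a})\{b} has moves -a-> m2
  m2 = (b.(rec X. a.a.(b.X\{a})\{b})\{a})\{b} has moves ∅
Reachable graph of Q (4 states):
  n0 = rec X. a.(a.(b.X\{a})\{b} + b.0) has moves -a-> n1
  n1 = a.(b.(rec X. a.(a.(b.X\{a})\{b} + b.0))\{a})\{b} + b.0 has moves -a-> n2, -b-> n3
  n2 = (b.(rec X. a.(a.(b.X\{a})\{b} + b.0))\{a})\{b} has moves ∅
  n3 = 0 has moves ∅
Bisimilarity quotient blocks:
  B0 = {m0}
  B1 = {m1}
  B2 = {m2, n2, n3}
  B3 = {n0}
  B4 = {n1}
m0 ∈ B0, n0 ∈ B3 → different blocks

P ≁ Q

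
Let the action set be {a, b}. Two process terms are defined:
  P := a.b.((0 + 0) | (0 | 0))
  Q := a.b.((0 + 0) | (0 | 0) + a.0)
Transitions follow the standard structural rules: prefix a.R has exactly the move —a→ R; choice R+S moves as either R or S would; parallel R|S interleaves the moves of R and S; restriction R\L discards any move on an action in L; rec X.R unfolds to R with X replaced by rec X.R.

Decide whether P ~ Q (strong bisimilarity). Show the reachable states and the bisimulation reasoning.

P's transition system — 3 states:
  p0 = a.b.((0 + 0) | (0 | 0)) has moves —a→ p1
  p1 = b.((0 + 0) | (0 | 0)) has moves —b→ p2
  p2 = (0 + 0) | (0 | 0) has moves (no moves)
Q's transition system — 4 states:
  q0 = a.b.((0 + 0) | (0 | 0) + a.0) has moves —a→ q1
  q1 = b.((0 + 0) | (0 | 0) + a.0) has moves —b→ q2
  q2 = (0 + 0) | (0 | 0) + a.0 has moves —a→ q3
  q3 = 0 has moves (no moves)
Partition-refinement fixed point:
  B0 = {p0}
  B1 = {p1}
  B2 = {p2, q3}
  B3 = {q0}
  B4 = {q1}
  B5 = {q2}
p0 ∈ B0, q0 ∈ B3 → different blocks

NO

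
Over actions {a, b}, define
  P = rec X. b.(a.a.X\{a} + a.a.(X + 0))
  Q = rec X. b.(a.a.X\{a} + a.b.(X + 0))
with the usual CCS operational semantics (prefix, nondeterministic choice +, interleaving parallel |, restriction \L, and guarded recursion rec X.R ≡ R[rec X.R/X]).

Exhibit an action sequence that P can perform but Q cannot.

LTS(P): 7 reachable states
  s0 = rec X. b.(a.a.X\{a} + a.a.(X + 0)) | =b=> s1
  s1 = a.a.(rec X. b.(a.a.X\{a} + a.a.(X + 0)))\{a} + a.a.((rec X. b.(a.a.X\{a} + a.a.(X + 0))) + 0) | =a=> s2, =a=> s3
  s2 = a.((rec X. b.(a.a.X\{a} + a.a.(X + 0))) + 0) | =a=> s4
  s3 = a.(rec X. b.(a.a.X\{a} + a.a.(X + 0)))\{a} | =a=> s5
  s4 = (rec X. b.(a.a.X\{a} + a.a.(X + 0))) + 0 | =b=> s1
  s5 = (rec X. b.(a.a.X\{a} + a.a.(X + 0)))\{a} | =b=> s6
  s6 = (a.a.(rec X. b.(a.a.X\{a} + a.a.(X + 0)))\{a} + a.a.((rec X. b.(a.a.X\{a} + a.a.(X + 0))) + 0))\{a} | deadlocked
LTS(Q): 7 reachable states
  t0 = rec X. b.(a.a.X\{a} + a.b.(X + 0)) | =b=> t1
  t1 = a.a.(rec X. b.(a.a.X\{a} + a.b.(X + 0)))\{a} + a.b.((rec X. b.(a.a.X\{a} + a.b.(X + 0))) + 0) | =a=> t2, =a=> t3
  t2 = a.(rec X. b.(a.a.X\{a} + a.b.(X + 0)))\{a} | =a=> t4
  t3 = b.((rec X. b.(a.a.X\{a} + a.b.(X + 0))) + 0) | =b=> t5
  t4 = (rec X. b.(a.a.X\{a} + a.b.(X + 0)))\{a} | =b=> t6
  t5 = (rec X. b.(a.a.X\{a} + a.b.(X + 0))) + 0 | =b=> t1
  t6 = (a.a.(rec X. b.(a.a.X\{a} + a.b.(X + 0)))\{a} + a.b.((rec X. b.(a.a.X\{a} + a.b.(X + 0))) + 0))\{a} | deadlocked
Trace ⟨baaba⟩ through P, begin at {s0}:
  [1] b ⇒ {s1}
  [2] a ⇒ {s2, s3}
  [3] a ⇒ {s4, s5}
  [4] b ⇒ {s1, s6}
  [5] a ⇒ {s2, s3}
  ✓ P
Trace ⟨baaba⟩ through Q, begin at {t0}:
  [1] b ⇒ {t1}
  [2] a ⇒ {t2, t3}
  [3] a ⇒ {t4}
  [4] b ⇒ {t6}
  [5] a ⇒ ∅  — Q cannot continue

baaba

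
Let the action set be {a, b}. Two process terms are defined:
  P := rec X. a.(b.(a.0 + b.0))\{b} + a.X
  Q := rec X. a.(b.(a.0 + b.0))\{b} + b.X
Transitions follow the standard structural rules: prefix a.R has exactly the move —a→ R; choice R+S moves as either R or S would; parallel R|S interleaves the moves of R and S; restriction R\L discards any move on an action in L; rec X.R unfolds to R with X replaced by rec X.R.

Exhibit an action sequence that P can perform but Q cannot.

LTS(P): 2 reachable states
  m0 = rec X. a.(b.(a.0 + b.0))\{b} + a.X has moves --a--▸ m0, --a--▸ m1
  m1 = (b.(a.0 + b.0))\{b} has moves deadlocked
LTS(Q): 2 reachable states
  n0 = rec X. a.(b.(a.0 + b.0))\{b} + b.X has moves --a--▸ n1, --b--▸ n0
  n1 = (b.(a.0 + b.0))\{b} has moves deadlocked
Executing aa from P (initial set {m0}):
  after a @ step 1: {m0, m1}
  after a @ step 2: {m0, m1}
  P completes σ.
Executing aa from Q (initial set {n0}):
  after a @ step 1: {n1}
  after a @ step 2: no successor for Q

aa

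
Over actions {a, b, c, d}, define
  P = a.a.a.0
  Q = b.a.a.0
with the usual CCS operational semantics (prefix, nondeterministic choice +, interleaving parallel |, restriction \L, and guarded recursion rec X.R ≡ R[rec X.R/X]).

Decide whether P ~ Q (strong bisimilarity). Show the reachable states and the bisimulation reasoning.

LTS(P): 4 reachable states
  m0 = a.a.a.0 has moves --a--▸ m1
  m1 = a.a.0 has moves --a--▸ m2
  m2 = a.0 has moves --a--▸ m3
  m3 = 0 has moves deadlocked
LTS(Q): 4 reachable states
  n0 = b.a.a.0 has moves --b--▸ n1
  n1 = a.a.0 has moves --a--▸ n2
  n2 = a.0 has moves --a--▸ n3
  n3 = 0 has moves deadlocked
Bisimilarity quotient blocks:
  B0 = {m0}
  B1 = {m1, n1}
  B2 = {m2, n2}
  B3 = {m3, n3}
  B4 = {n0}
m0 ∈ B0, n0 ∈ B4 → different blocks

not bisimilar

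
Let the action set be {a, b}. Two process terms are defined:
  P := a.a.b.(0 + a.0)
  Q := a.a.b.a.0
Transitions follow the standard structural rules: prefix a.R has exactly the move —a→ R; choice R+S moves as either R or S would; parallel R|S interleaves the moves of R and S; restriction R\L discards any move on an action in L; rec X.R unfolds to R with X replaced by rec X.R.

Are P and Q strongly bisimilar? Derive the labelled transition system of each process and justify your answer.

bisimilar

LTS(P): 5 reachable states
  u0 = a.a.b.(0 + a.0) ⊢ -a-> u1
  u1 = a.b.(0 + a.0) ⊢ -a-> u2
  u2 = b.(0 + a.0) ⊢ -b-> u3
  u3 = 0 + a.0 ⊢ -a-> u4
  u4 = 0 ⊢ (no moves)
LTS(Q): 5 reachable states
  v0 = a.a.b.a.0 ⊢ -a-> v1
  v1 = a.b.a.0 ⊢ -a-> v2
  v2 = b.a.0 ⊢ -b-> v3
  v3 = a.0 ⊢ -a-> v4
  v4 = 0 ⊢ (no moves)
Coarsest stable partition (strong bisimilarity classes):
  B0 = {u0, v0}
  B1 = {u1, v1}
  B2 = {u2, v2}
  B3 = {u3, v3}
  B4 = {u4, v4}
u0 ∈ B0, v0 ∈ B0 → same block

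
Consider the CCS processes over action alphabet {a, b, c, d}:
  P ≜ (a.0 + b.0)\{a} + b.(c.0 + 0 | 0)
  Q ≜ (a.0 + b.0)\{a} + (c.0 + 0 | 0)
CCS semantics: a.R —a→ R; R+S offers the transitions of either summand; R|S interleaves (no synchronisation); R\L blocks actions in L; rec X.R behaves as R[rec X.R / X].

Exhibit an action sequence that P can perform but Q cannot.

bc

Reachable graph of P (4 states):
  s0 = (a.0 + b.0)\{a} + b.(c.0 + 0 | 0) ⊢ ··b··> s1, ··b··> s2
  s1 = 0\{a} ⊢ stopped
  s2 = c.0 + 0 | 0 ⊢ ··c··> s3
  s3 = 0 ⊢ stopped
Reachable graph of Q (3 states):
  t0 = (a.0 + b.0)\{a} + (c.0 + 0 | 0) ⊢ ··b··> t1, ··c··> t2
  t1 = 0\{a} ⊢ stopped
  t2 = 0 ⊢ stopped
Trace ⟨bc⟩ through P, begin at {s0}:
  step 1 (b): {s1, s2}
  step 2 (c): {s3}
  — P admits the full trace.
Trace ⟨bc⟩ through Q, begin at {t0}:
  step 1 (b): {t1}
  step 2 (c): no successor for Q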